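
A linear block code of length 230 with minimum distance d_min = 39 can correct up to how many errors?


Correction capability = floor((d-1)/2) = floor((39-1)/2) = 19

19 errors


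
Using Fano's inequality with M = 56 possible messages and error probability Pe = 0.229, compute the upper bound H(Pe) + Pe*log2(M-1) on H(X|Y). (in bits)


H(Pe) = -Pe*log2(Pe) - (1-Pe)*log2(1-Pe) = -0.229*log2(0.229) - 0.771*log2(0.771) = 0.486987 + 0.289277 = 0.7763. Pe*log2(M-1) = 0.229*log2(55) = 1.323931. Bound = H(Pe) + Pe*log2(M-1) = 0.486987 + 0.289277 + 1.323931 = 2.1002

2.1002 bits


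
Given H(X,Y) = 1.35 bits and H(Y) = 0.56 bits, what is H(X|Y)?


H(X|Y) = H(X,Y) - H(Y) = 1.35 - 0.56 = 0.79

0.79 bits


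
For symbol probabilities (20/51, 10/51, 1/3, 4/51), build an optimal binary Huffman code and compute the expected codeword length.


Huffman construction (repeatedly merge the two least-probable nodes; each merge adds 1 bit to every symbol beneath it): 4/51 + 10/51 = 14/51; 14/51 + 1/3 = 31/51; 20/51 + 31/51 = 1. Resulting codeword lengths (in the order the probabilities were given): (1, 3, 2, 3). L_avg = sum(p_i * l_i) = 20/51*1 + 10/51*3 + 1/3*2 + 4/51*3 = 32/17 = 1.8824

1.8824 bits


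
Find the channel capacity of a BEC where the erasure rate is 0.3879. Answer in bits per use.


C = 1 - epsilon = 1 - 0.3879 = 0.6121

0.6121 bits


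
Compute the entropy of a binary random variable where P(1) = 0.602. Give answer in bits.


H = -p*log2(p) - (1-p)*log2(1-p). -0.602*log2(0.602) = 0.440763; -0.398*log2(0.398) = 0.529006. H = 0.440763 + 0.529006 = 0.9698

0.9698 bits


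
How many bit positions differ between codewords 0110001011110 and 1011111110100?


Count differing positions: ^ ^ . ^ ^ ^ . ^ . ^ . ^ . = 8 differences

8


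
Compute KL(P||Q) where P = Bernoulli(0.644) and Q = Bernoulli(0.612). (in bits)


KL = p*log2(p/q) + (1-p)*log2((1-p)/(1-q)) = 0.644*log2(0.644/0.612) + 0.356*log2(0.356/0.388) = 0.0031

0.0031 bits


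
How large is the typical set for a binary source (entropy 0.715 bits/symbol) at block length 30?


log2|A_typical| = nH = 30 * 0.715 = 21.45, so |A_typical| ~ 2^21.45 = 2.865e+06

2.865e+06


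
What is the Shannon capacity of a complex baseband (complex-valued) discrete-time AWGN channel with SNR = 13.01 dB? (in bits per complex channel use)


SNR_linear = 10^(13.01/10) = 19.9986; C = log2(1 + SNR_linear) = log2(1 + 19.9986) = 4.3922

4.3922 bits/channel use


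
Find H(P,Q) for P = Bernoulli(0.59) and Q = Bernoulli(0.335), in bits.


H(P,Q) = -p*log2(q) - (1-p)*log2(1-q). -0.59*log2(0.335) = 0.930883; -0.41*log2(0.665) = 0.241315. H(P,Q) = 0.930883 + 0.241315 = 1.1722

1.1722 bits


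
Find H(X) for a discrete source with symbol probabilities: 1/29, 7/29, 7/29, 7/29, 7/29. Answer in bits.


H = -sum(p_i * log2(p_i)). Terms: -(1/29)*log2(1/29) = 0.167517; -(7/29)*log2(7/29) = 0.494979; -(7/29)*log2(7/29) = 0.494979; -(7/29)*log2(7/29) = 0.494979; -(7/29)*log2(7/29) = 0.494979. H = 0.167517 + 0.494979 + 0.494979 + 0.494979 + 0.494979 = 2.1474

2.1474 bits


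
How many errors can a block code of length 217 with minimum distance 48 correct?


Correction capability = floor((d-1)/2) = floor((48-1)/2) = 23

23 errors


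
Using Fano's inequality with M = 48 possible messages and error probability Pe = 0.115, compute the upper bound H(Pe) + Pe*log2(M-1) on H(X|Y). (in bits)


H(Pe) = -Pe*log2(Pe) - (1-Pe)*log2(1-Pe) = -0.115*log2(0.115) - 0.885*log2(0.885) = 0.358834 + 0.155982 = 0.5148. Pe*log2(M-1) = 0.115*log2(47) = 0.638778. Bound = H(Pe) + Pe*log2(M-1) = 0.358834 + 0.155982 + 0.638778 = 1.1536

1.1536 bits


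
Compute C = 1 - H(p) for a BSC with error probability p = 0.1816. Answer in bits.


H(p) = -p*log2(p) - (1-p)*log2(1-p) = -0.1816*log2(0.1816) - 0.8184*log2(0.8184) = 0.446947 + 0.236617 = 0.6836. C = 1 - H(p) = 1 - 0.6836 = 0.3164

0.3164 bits


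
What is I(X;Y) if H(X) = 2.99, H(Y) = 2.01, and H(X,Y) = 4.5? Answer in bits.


I(X;Y) = H(X) + H(Y) - H(X,Y) = 2.99 + 2.01 - 4.5 = 0.5

0.5 bits


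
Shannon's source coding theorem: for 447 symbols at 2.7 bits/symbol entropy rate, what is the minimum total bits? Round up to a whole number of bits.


Minimum bits >= n * H = 447 * 2.7 = 1206.9, rounded up to a whole number of bits = 1207

1207 bits


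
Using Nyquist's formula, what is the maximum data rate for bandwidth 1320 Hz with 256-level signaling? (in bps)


Rate = 2 * B * log2(M) = 2 * 1320 * 8.0 = 21120.0

21120.0 bps


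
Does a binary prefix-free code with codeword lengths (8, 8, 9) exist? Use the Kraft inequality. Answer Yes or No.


Kraft sum = sum(2^(-l_i)) = 0.0098, need <= 1. Result: satisfied (a binary prefix-free code with these lengths exists)

Yes


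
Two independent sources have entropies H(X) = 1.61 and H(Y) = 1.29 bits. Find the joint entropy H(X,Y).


For independent variables, H(X,Y) = H(X) + H(Y) = 1.61 + 1.29 = 2.9

2.9 bits


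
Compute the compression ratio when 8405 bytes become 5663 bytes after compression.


Ratio = original / compressed = 8405 / 5663 = 1.4842

1.4842


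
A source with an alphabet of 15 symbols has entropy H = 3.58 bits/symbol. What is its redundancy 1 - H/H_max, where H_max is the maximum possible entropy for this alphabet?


H_max = log2(K) = log2(15) = 3.9069 bits/symbol. Redundancy = 1 - H/H_max = 1 - 3.58/3.9069 = 1 - 0.9163 = 0.0837

0.0837


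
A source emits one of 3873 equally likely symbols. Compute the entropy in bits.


H = log2(n) = log2(3873) = 11.9192

11.9192 bits


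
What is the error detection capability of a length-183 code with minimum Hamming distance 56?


Detection capability = d_min - 1 = 56 - 1 = 55

55 errors


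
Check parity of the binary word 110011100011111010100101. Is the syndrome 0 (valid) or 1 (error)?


Syndrome = XOR of all bits = 1 XOR 1 XOR 0 XOR 0 XOR 1 XOR 1 XOR 1 XOR 0 XOR 0 XOR 0 XOR 1 XOR 1 XOR 1 XOR 1 XOR 1 XOR 0 XOR 1 XOR 0 XOR 1 XOR 0 XOR 0 XOR 1 XOR 0 XOR 1 = 0

0


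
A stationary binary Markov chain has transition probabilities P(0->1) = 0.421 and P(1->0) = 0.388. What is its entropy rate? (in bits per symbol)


Stationary distribution: pi_0 = p10/(p01+p10) = 0.4796, pi_1 = 0.5204. Entropy rate H' = pi_0*H(p01) + pi_1*H(p10) = 0.4796*0.9819 + 0.5204*0.9635 = 0.9723

0.9723 bits/symbol


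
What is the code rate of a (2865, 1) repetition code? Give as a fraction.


Rate = k/n = 1/2865

1/2865


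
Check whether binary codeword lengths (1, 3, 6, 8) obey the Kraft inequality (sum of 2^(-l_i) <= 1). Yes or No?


Kraft sum = sum(2^(-l_i)) = 0.6445, need <= 1. Result: satisfied (a binary prefix-free code with these lengths exists)

Yes


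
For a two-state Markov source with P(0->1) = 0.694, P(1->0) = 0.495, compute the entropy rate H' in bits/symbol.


Stationary distribution: pi_0 = p10/(p01+p10) = 0.4163, pi_1 = 0.5837. Entropy rate H' = pi_0*H(p01) + pi_1*H(p10) = 0.4163*0.8885 + 0.5837*0.9999 = 0.9535

0.9535 bits/symbol


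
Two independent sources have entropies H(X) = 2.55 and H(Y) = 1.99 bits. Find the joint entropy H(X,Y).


For independent variables, H(X,Y) = H(X) + H(Y) = 2.55 + 1.99 = 4.54

4.54 bits


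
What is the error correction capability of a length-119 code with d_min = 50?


Correction capability = floor((d-1)/2) = floor((50-1)/2) = 24

24 errors


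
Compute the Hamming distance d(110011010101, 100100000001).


Count differing positions: . ^ . ^ ^ ^ . ^ . ^ . . = 6 differences

6


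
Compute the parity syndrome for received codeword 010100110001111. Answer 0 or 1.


Syndrome = XOR of all bits = 0 XOR 1 XOR 0 XOR 1 XOR 0 XOR 0 XOR 1 XOR 1 XOR 0 XOR 0 XOR 0 XOR 1 XOR 1 XOR 1 XOR 1 = 0

0


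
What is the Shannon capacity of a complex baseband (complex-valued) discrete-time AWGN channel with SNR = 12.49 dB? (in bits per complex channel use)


SNR_linear = 10^(12.49/10) = 17.7419; C = log2(1 + SNR_linear) = log2(1 + 17.7419) = 4.2282

4.2282 bits/channel use


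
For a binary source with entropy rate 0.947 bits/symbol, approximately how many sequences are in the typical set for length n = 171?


log2|A_typical| = nH = 171 * 0.947 = 161.937, so |A_typical| ~ 2^161.937 = 5.596e+48

5.596e+48


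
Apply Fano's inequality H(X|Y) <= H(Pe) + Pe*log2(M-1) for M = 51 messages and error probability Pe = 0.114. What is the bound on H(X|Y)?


H(Pe) = -Pe*log2(Pe) - (1-Pe)*log2(1-Pe) = -0.114*log2(0.114) - 0.886*log2(0.886) = 0.357150 + 0.154715 = 0.5119. Pe*log2(M-1) = 0.114*log2(50) = 0.643400. Bound = H(Pe) + Pe*log2(M-1) = 0.357150 + 0.154715 + 0.643400 = 1.1553

1.1553 bits


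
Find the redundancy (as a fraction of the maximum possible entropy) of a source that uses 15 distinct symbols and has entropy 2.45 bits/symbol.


H_max = log2(K) = log2(15) = 3.9069 bits/symbol. Redundancy = 1 - H/H_max = 1 - 2.45/3.9069 = 1 - 0.6271 = 0.3729

0.3729


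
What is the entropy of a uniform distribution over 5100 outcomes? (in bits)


H = log2(n) = log2(5100) = 12.3163

12.3163 bits


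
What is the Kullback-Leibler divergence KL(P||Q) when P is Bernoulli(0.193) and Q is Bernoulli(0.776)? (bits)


KL = p*log2(p/q) + (1-p)*log2((1-p)/(1-q)) = 0.193*log2(0.193/0.776) + 0.807*log2(0.807/0.224) = 1.1048

1.1048 bits


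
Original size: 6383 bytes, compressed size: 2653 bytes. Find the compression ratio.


Ratio = original / compressed = 6383 / 2653 = 2.406

2.406


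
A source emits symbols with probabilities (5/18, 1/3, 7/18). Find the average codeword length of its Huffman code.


Huffman construction (repeatedly merge the two least-probable nodes; each merge adds 1 bit to every symbol beneath it): 5/18 + 1/3 = 11/18; 7/18 + 11/18 = 1. Resulting codeword lengths (in the order the probabilities were given): (2, 2, 1). L_avg = sum(p_i * l_i) = 5/18*2 + 1/3*2 + 7/18*1 = 29/18 = 1.6111

1.6111 bits


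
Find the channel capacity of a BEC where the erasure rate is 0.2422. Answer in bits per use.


C = 1 - epsilon = 1 - 0.2422 = 0.7578

0.7578 bits


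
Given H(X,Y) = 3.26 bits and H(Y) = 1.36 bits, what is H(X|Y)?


H(X|Y) = H(X,Y) - H(Y) = 3.26 - 1.36 = 1.9

1.9 bits


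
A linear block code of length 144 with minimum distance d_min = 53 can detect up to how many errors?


Detection capability = d_min - 1 = 53 - 1 = 52

52 errors


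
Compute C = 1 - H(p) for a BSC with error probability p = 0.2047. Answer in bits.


H(p) = -p*log2(p) - (1-p)*log2(1-p) = -0.2047*log2(0.2047) - 0.7953*log2(0.7953) = 0.468439 + 0.262790 = 0.7312. C = 1 - H(p) = 1 - 0.7312 = 0.2688

0.2688 bits


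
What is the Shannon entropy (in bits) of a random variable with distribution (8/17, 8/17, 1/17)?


H = -sum(p_i * log2(p_i)). Terms: -(8/17)*log2(8/17) = 0.511747; -(8/17)*log2(8/17) = 0.511747; -(1/17)*log2(1/17) = 0.240439. H = 0.511747 + 0.511747 + 0.240439 = 1.2639

1.2639 bits


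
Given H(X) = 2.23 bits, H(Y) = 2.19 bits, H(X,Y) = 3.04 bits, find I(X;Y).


I(X;Y) = H(X) + H(Y) - H(X,Y) = 2.23 + 2.19 - 3.04 = 1.38

1.38 bits


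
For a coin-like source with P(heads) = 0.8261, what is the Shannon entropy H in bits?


H = -p*log2(p) - (1-p)*log2(1-p). -0.8261*log2(0.8261) = 0.227683; -0.1739*log2(0.1739) = 0.438866. H = 0.227683 + 0.438866 = 0.6665

0.6665 bits


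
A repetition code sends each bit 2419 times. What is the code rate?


Rate = k/n = 1/2419

1/2419


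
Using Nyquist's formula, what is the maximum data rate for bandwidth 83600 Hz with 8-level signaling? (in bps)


Rate = 2 * B * log2(M) = 2 * 83600 * 3.0 = 501600.0

501600.0 bps


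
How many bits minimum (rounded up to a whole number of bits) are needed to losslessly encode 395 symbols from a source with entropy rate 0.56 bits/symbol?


Minimum bits >= n * H = 395 * 0.56 = 221.2, rounded up to a whole number of bits = 222

222 bits


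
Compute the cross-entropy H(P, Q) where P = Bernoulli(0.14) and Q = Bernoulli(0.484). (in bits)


H(P,Q) = -p*log2(q) - (1-p)*log2(1-q). -0.14*log2(0.484) = 0.146569; -0.86*log2(0.516) = 0.820919. H(P,Q) = 0.146569 + 0.820919 = 0.9675

0.9675 bits


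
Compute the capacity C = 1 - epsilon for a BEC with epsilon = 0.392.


C = 1 - epsilon = 1 - 0.392 = 0.608

0.608 bits


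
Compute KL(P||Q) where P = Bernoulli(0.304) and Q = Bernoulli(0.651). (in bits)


KL = p*log2(p/q) + (1-p)*log2((1-p)/(1-q)) = 0.304*log2(0.304/0.651) + 0.696*log2(0.696/0.349) = 0.3591

0.3591 bits


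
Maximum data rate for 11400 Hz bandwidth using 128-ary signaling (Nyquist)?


Rate = 2 * B * log2(M) = 2 * 11400 * 7.0 = 159600.0

159600.0 bps


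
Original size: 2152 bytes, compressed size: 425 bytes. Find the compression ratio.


Ratio = original / compressed = 2152 / 425 = 5.0635

5.0635


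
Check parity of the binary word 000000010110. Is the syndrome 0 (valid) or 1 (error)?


Syndrome = XOR of all bits = 0 XOR 0 XOR 0 XOR 0 XOR 0 XOR 0 XOR 0 XOR 1 XOR 0 XOR 1 XOR 1 XOR 0 = 1

1


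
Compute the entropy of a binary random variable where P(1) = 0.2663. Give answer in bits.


H = -p*log2(p) - (1-p)*log2(1-p). -0.2663*log2(0.2663) = 0.508334; -0.7337*log2(0.7337) = 0.327772. H = 0.508334 + 0.327772 = 0.8361

0.8361 bits


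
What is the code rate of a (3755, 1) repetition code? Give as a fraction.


Rate = k/n = 1/3755

1/3755


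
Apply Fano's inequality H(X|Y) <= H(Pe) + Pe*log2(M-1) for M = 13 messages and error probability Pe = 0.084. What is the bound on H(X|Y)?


H(Pe) = -Pe*log2(Pe) - (1-Pe)*log2(1-Pe) = -0.084*log2(0.084) - 0.916*log2(0.916) = 0.300171 + 0.115948 = 0.4161. Pe*log2(M-1) = 0.084*log2(12) = 0.301137. Bound = H(Pe) + Pe*log2(M-1) = 0.300171 + 0.115948 + 0.301137 = 0.7173

0.7173 bits


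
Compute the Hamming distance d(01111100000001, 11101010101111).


Count differing positions: ^ . . ^ . ^ ^ . ^ . ^ ^ ^ . = 8 differences

8


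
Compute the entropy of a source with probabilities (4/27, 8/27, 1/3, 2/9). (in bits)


H = -sum(p_i * log2(p_i)). Terms: -(4/27)*log2(4/27) = 0.408131; -(8/27)*log2(8/27) = 0.519967; -(1/3)*log2(1/3) = 0.528321; -(2/9)*log2(2/9) = 0.482206. H = 0.408131 + 0.519967 + 0.528321 + 0.482206 = 1.9386

1.9386 bits


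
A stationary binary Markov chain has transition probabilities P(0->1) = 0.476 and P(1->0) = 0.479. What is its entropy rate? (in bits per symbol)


Stationary distribution: pi_0 = p10/(p01+p10) = 0.5016, pi_1 = 0.4984. Entropy rate H' = pi_0*H(p01) + pi_1*H(p10) = 0.5016*0.9983 + 0.4984*0.9987 = 0.9985

0.9985 bits/symbol


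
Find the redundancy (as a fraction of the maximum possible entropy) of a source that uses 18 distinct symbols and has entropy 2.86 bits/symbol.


H_max = log2(K) = log2(18) = 4.1699 bits/symbol. Redundancy = 1 - H/H_max = 1 - 2.86/4.1699 = 1 - 0.6859 = 0.3141

0.3141


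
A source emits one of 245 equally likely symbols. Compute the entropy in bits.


H = log2(n) = log2(245) = 7.9366

7.9366 bits


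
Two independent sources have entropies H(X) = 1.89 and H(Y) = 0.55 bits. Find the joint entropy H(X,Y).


For independent variables, H(X,Y) = H(X) + H(Y) = 1.89 + 0.55 = 2.44

2.44 bits


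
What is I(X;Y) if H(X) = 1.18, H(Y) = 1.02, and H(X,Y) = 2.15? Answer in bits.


I(X;Y) = H(X) + H(Y) - H(X,Y) = 1.18 + 1.02 - 2.15 = 0.05

0.05 bits


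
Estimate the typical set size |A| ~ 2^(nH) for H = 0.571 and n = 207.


log2|A_typical| = nH = 207 * 0.571 = 118.197, so |A_typical| ~ 2^118.197 = 3.809e+35

3.809e+35


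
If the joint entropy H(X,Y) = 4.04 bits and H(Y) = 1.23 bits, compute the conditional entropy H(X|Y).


H(X|Y) = H(X,Y) - H(Y) = 4.04 - 1.23 = 2.81

2.81 bits


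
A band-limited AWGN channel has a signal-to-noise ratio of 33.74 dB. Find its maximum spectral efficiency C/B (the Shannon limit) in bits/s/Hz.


SNR_linear = 10^(33.74/10) = 2365.9197; C/B = log2(1 + SNR_linear) = log2(1 + 2365.9197) = 11.2088

11.2088 bits/s/Hz


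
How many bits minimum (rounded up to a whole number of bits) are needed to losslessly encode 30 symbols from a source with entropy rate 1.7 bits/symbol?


Minimum bits >= n * H = 30 * 1.7 = 51.0, rounded up to a whole number of bits = 51

51 bits


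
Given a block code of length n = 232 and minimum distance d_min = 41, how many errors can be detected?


Detection capability = d_min - 1 = 41 - 1 = 40

40 errors


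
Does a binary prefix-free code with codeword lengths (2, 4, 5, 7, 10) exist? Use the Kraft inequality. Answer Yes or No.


Kraft sum = sum(2^(-l_i)) = 0.3525, need <= 1. Result: satisfied (a binary prefix-free code with these lengths exists)

Yes


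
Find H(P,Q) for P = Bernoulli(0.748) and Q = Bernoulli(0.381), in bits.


H(P,Q) = -p*log2(q) - (1-p)*log2(1-q). -0.748*log2(0.381) = 1.041319; -0.252*log2(0.619) = 0.174381. H(P,Q) = 1.041319 + 0.174381 = 1.2157

1.2157 bits


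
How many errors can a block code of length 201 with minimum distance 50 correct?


Correction capability = floor((d-1)/2) = floor((50-1)/2) = 24

24 errors


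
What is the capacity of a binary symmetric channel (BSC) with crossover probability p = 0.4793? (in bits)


H(p) = -p*log2(p) - (1-p)*log2(1-p) = -0.4793*log2(0.4793) - 0.5207*log2(0.5207) = 0.508537 + 0.490226 = 0.9988. C = 1 - H(p) = 1 - 0.9988 = 0.0012

0.0012 bits


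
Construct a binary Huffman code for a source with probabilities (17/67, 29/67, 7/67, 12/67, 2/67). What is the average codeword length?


Huffman construction (repeatedly merge the two least-probable nodes; each merge adds 1 bit to every symbol beneath it): 2/67 + 7/67 = 9/67; 9/67 + 12/67 = 21/67; 17/67 + 21/67 = 38/67; 29/67 + 38/67 = 1. Resulting codeword lengths (in the order the probabilities were given): (2, 1, 4, 3, 4). L_avg = sum(p_i * l_i) = 17/67*2 + 29/67*1 + 7/67*4 + 12/67*3 + 2/67*4 = 135/67 = 2.0149

2.0149 bits


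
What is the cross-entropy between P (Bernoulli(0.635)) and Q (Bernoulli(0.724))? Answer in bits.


H(P,Q) = -p*log2(q) - (1-p)*log2(1-q). -0.635*log2(0.724) = 0.295871; -0.365*log2(0.276) = 0.677900. H(P,Q) = 0.295871 + 0.677900 = 0.9738

0.9738 bits


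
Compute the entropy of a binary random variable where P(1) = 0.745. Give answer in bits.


H = -p*log2(p) - (1-p)*log2(1-p). -0.745*log2(0.745) = 0.316392; -0.255*log2(0.255) = 0.502715. H = 0.316392 + 0.502715 = 0.8191

0.8191 bits


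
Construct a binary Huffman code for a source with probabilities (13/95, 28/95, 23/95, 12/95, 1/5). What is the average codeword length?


Huffman construction (repeatedly merge the two least-probable nodes; each merge adds 1 bit to every symbol beneath it): 12/95 + 13/95 = 5/19; 1/5 + 23/95 = 42/95; 5/19 + 28/95 = 53/95; 42/95 + 53/95 = 1. Resulting codeword lengths (in the order the probabilities were given): (3, 2, 2, 3, 2). L_avg = sum(p_i * l_i) = 13/95*3 + 28/95*2 + 23/95*2 + 12/95*3 + 1/5*2 = 43/19 = 2.2632

2.2632 bits


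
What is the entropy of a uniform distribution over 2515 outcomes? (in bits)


H = log2(n) = log2(2515) = 11.2963

11.2963 bits


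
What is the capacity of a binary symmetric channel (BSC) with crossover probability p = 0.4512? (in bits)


H(p) = -p*log2(p) - (1-p)*log2(1-p) = -0.4512*log2(0.4512) - 0.5488*log2(0.5488) = 0.518050 + 0.475067 = 0.9931. C = 1 - H(p) = 1 - 0.9931 = 0.0069

0.0069 bits


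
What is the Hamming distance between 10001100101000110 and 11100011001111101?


Count differing positions: . ^ ^ . ^ ^ ^ ^ ^ . . ^ ^ ^ . ^ ^ = 12 differences

12


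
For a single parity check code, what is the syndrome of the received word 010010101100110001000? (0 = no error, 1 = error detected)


Syndrome = XOR of all bits = 0 XOR 1 XOR 0 XOR 0 XOR 1 XOR 0 XOR 1 XOR 0 XOR 1 XOR 1 XOR 0 XOR 0 XOR 1 XOR 1 XOR 0 XOR 0 XOR 0 XOR 1 XOR 0 XOR 0 XOR 0 = 0

0


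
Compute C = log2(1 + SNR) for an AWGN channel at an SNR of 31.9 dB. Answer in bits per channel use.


SNR_linear = 10^(31.9/10) = 1548.8166; C = log2(1 + SNR_linear) = log2(1 + 1548.8166) = 10.5979

10.5979 bits/channel use


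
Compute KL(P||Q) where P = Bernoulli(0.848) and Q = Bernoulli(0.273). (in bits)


KL = p*log2(p/q) + (1-p)*log2((1-p)/(1-q)) = 0.848*log2(0.848/0.273) + 0.152*log2(0.152/0.727) = 1.0434

1.0434 bits


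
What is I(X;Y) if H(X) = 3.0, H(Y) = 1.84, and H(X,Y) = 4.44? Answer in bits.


I(X;Y) = H(X) + H(Y) - H(X,Y) = 3.0 + 1.84 - 4.44 = 0.4

0.4 bits


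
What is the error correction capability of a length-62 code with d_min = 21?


Correction capability = floor((d-1)/2) = floor((21-1)/2) = 10

10 errors


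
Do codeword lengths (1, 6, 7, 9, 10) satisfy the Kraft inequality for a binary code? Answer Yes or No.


Kraft sum = sum(2^(-l_i)) = 0.5264, need <= 1. Result: satisfied (a binary prefix-free code with these lengths exists)

Yes


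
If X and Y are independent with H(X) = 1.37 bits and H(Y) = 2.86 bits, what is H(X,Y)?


For independent variables, H(X,Y) = H(X) + H(Y) = 1.37 + 2.86 = 4.23

4.23 bits


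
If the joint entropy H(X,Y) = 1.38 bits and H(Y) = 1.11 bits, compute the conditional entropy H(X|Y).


H(X|Y) = H(X,Y) - H(Y) = 1.38 - 1.11 = 0.27

0.27 bits


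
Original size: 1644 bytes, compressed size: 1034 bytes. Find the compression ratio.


Ratio = original / compressed = 1644 / 1034 = 1.5899

1.5899


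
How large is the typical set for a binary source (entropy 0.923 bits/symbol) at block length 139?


log2|A_typical| = nH = 139 * 0.923 = 128.297, so |A_typical| ~ 2^128.297 = 4.181e+38

4.181e+38


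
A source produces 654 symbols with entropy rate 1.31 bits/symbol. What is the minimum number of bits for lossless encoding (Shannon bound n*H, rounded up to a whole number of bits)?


Minimum bits >= n * H = 654 * 1.31 = 856.74, rounded up to a whole number of bits = 857

857 bits


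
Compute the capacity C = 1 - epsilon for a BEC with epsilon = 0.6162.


C = 1 - epsilon = 1 - 0.6162 = 0.3838

0.3838 bits


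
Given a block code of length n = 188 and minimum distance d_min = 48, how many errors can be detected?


Detection capability = d_min - 1 = 48 - 1 = 47

47 errors


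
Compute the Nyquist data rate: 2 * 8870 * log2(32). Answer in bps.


Rate = 2 * B * log2(M) = 2 * 8870 * 5.0 = 88700.0

88700.0 bps


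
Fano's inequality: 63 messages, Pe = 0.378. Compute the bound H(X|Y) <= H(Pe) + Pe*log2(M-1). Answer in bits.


H(Pe) = -Pe*log2(Pe) - (1-Pe)*log2(1-Pe) = -0.378*log2(0.378) - 0.622*log2(0.622) = 0.530539 + 0.426078 = 0.9566. Pe*log2(M-1) = 0.378*log2(62) = 2.250686. Bound = H(Pe) + Pe*log2(M-1) = 0.530539 + 0.426078 + 2.250686 = 3.2073

3.2073 bits


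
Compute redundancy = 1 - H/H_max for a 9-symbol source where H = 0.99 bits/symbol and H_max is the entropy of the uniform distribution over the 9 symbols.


H_max = log2(K) = log2(9) = 3.1699 bits/symbol. Redundancy = 1 - H/H_max = 1 - 0.99/3.1699 = 1 - 0.3123 = 0.6877

0.6877


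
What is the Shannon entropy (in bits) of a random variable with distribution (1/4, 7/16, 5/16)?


H = -sum(p_i * log2(p_i)). Terms: -(1/4)*log2(1/4) = 0.500000; -(7/16)*log2(7/16) = 0.521782; -(5/16)*log2(5/16) = 0.524397. H = 0.500000 + 0.521782 + 0.524397 = 1.5462

1.5462 bits


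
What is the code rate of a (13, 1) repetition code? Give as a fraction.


Rate = k/n = 1/13

1/13


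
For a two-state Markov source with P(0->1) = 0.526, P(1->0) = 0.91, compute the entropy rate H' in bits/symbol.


Stationary distribution: pi_0 = p10/(p01+p10) = 0.6337, pi_1 = 0.3663. Entropy rate H' = pi_0*H(p01) + pi_1*H(p10) = 0.6337*0.998 + 0.3663*0.4365 = 0.7923

0.7923 bits/symbol


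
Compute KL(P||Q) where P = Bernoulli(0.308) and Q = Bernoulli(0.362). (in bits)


KL = p*log2(p/q) + (1-p)*log2((1-p)/(1-q)) = 0.308*log2(0.308/0.362) + 0.692*log2(0.692/0.638) = 0.0093

0.0093 bits


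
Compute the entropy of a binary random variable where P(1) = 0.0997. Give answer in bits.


H = -p*log2(p) - (1-p)*log2(1-p). -0.0997*log2(0.0997) = 0.331628; -0.9003*log2(0.9003) = 0.136416. H = 0.331628 + 0.136416 = 0.468

0.468 bits


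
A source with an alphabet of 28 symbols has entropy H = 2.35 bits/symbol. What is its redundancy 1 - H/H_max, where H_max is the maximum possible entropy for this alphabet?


H_max = log2(K) = log2(28) = 4.8074 bits/symbol. Redundancy = 1 - H/H_max = 1 - 2.35/4.8074 = 1 - 0.4888 = 0.5112

0.5112


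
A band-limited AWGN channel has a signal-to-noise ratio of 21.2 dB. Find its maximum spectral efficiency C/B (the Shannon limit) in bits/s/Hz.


SNR_linear = 10^(21.2/10) = 131.8257; C/B = log2(1 + SNR_linear) = log2(1 + 131.8257) = 7.0534

7.0534 bits/s/Hz


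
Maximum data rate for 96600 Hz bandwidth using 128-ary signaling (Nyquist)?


Rate = 2 * B * log2(M) = 2 * 96600 * 7.0 = 1352400.0

1352400.0 bps


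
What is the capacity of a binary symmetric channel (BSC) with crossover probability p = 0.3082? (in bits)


H(p) = -p*log2(p) - (1-p)*log2(1-p) = -0.3082*log2(0.3082) - 0.6918*log2(0.6918) = 0.523342 + 0.367742 = 0.8911. C = 1 - H(p) = 1 - 0.8911 = 0.1089

0.1089 bits


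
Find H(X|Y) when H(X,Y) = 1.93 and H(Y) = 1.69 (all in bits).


H(X|Y) = H(X,Y) - H(Y) = 1.93 - 1.69 = 0.24

0.24 bits


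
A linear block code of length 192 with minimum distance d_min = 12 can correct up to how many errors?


Correction capability = floor((d-1)/2) = floor((12-1)/2) = 5

5 errors


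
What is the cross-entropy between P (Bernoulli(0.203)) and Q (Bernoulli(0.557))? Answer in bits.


H(P,Q) = -p*log2(q) - (1-p)*log2(1-q). -0.203*log2(0.557) = 0.171383; -0.797*log2(0.443) = 0.936173. H(P,Q) = 0.171383 + 0.936173 = 1.1076

1.1076 bits


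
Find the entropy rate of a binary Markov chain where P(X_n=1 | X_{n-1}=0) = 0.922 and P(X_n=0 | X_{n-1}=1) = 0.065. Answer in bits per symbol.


Stationary distribution: pi_0 = p10/(p01+p10) = 0.0659, pi_1 = 0.9341. Entropy rate H' = pi_0*H(p01) + pi_1*H(p10) = 0.0659*0.3951 + 0.9341*0.347 = 0.3501

0.3501 bits/symbol


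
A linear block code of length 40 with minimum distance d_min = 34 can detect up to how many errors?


Detection capability = d_min - 1 = 34 - 1 = 33

33 errors


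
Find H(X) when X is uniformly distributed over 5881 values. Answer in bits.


H = log2(n) = log2(5881) = 12.5218

12.5218 bits


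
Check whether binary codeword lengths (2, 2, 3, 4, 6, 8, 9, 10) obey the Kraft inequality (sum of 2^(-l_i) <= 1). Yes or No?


Kraft sum = sum(2^(-l_i)) = 0.71, need <= 1. Result: satisfied (a binary prefix-free code with these lengths exists)

Yes


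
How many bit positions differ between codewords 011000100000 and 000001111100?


Count differing positions: . ^ ^ . . ^ . ^ ^ ^ . . = 6 differences

6


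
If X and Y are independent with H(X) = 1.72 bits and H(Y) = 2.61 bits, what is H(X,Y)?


For independent variables, H(X,Y) = H(X) + H(Y) = 1.72 + 2.61 = 4.33

4.33 bits


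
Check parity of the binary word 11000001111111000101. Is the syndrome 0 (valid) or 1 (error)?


Syndrome = XOR of all bits = 1 XOR 1 XOR 0 XOR 0 XOR 0 XOR 0 XOR 0 XOR 1 XOR 1 XOR 1 XOR 1 XOR 1 XOR 1 XOR 1 XOR 0 XOR 0 XOR 0 XOR 1 XOR 0 XOR 1 = 1

1


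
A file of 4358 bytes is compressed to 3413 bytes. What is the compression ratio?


Ratio = original / compressed = 4358 / 3413 = 1.2769

1.2769


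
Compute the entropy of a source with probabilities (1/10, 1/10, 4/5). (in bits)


H = -sum(p_i * log2(p_i)). Terms: -(1/10)*log2(1/10) = 0.332193; -(1/10)*log2(1/10) = 0.332193; -(4/5)*log2(4/5) = 0.257542. H = 0.332193 + 0.332193 + 0.257542 = 0.9219

0.9219 bits


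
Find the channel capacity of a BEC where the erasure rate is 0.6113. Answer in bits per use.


C = 1 - epsilon = 1 - 0.6113 = 0.3887

0.3887 bits


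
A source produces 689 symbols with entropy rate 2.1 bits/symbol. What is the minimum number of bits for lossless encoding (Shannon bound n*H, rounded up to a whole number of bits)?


Minimum bits >= n * H = 689 * 2.1 = 1446.9, rounded up to a whole number of bits = 1447

1447 bits


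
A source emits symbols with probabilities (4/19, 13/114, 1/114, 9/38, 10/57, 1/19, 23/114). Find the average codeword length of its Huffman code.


Huffman construction (repeatedly merge the two least-probable nodes; each merge adds 1 bit to every symbol beneath it): 1/114 + 1/19 = 7/114; 7/114 + 13/114 = 10/57; 10/57 + 10/57 = 20/57; 23/114 + 4/19 = 47/114; 9/38 + 20/57 = 67/114; 47/114 + 67/114 = 1. Resulting codeword lengths (in the order the probabilities were given): (2, 4, 5, 2, 3, 5, 2). L_avg = sum(p_i * l_i) = 4/19*2 + 13/114*4 + 1/114*5 + 9/38*2 + 10/57*3 + 1/19*5 + 23/114*2 = 295/114 = 2.5877

2.5877 bits


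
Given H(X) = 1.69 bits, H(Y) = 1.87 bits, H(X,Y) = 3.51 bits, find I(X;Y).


I(X;Y) = H(X) + H(Y) - H(X,Y) = 1.69 + 1.87 - 3.51 = 0.05

0.05 bits


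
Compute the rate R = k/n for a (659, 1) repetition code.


Rate = k/n = 1/659

1/659


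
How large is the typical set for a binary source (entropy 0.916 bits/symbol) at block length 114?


log2|A_typical| = nH = 114 * 0.916 = 104.424, so |A_typical| ~ 2^104.424 = 2.721e+31

2.721e+31


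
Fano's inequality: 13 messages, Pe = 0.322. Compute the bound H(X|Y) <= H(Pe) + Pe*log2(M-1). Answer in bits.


H(Pe) = -Pe*log2(Pe) - (1-Pe)*log2(1-Pe) = -0.322*log2(0.322) - 0.678*log2(0.678) = 0.526427 + 0.380116 = 0.9065. Pe*log2(M-1) = 0.322*log2(12) = 1.154358. Bound = H(Pe) + Pe*log2(M-1) = 0.526427 + 0.380116 + 1.154358 = 2.0609

2.0609 bits


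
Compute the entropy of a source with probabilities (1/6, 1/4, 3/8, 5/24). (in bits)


H = -sum(p_i * log2(p_i)). Terms: -(1/6)*log2(1/6) = 0.430827; -(1/4)*log2(1/4) = 0.500000; -(3/8)*log2(3/8) = 0.530639; -(5/24)*log2(5/24) = 0.471466. H = 0.430827 + 0.500000 + 0.530639 + 0.471466 = 1.9329

1.9329 bits


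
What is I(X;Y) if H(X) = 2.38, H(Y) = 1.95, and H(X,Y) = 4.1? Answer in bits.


I(X;Y) = H(X) + H(Y) - H(X,Y) = 2.38 + 1.95 - 4.1 = 0.23

0.23 bits


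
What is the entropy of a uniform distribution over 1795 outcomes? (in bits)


H = log2(n) = log2(1795) = 10.8098

10.8098 bits


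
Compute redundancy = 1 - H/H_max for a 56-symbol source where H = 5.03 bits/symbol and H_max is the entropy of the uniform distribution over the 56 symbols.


H_max = log2(K) = log2(56) = 5.8074 bits/symbol. Redundancy = 1 - H/H_max = 1 - 5.03/5.8074 = 1 - 0.8661 = 0.1339

0.1339


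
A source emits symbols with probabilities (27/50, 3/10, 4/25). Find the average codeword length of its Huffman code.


Huffman construction (repeatedly merge the two least-probable nodes; each merge adds 1 bit to every symbol beneath it): 4/25 + 3/10 = 23/50; 23/50 + 27/50 = 1. Resulting codeword lengths (in the order the probabilities were given): (1, 2, 2). L_avg = sum(p_i * l_i) = 27/50*1 + 3/10*2 + 4/25*2 = 73/50 = 1.46

1.46 bits


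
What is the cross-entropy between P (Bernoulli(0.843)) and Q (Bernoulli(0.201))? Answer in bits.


H(P,Q) = -p*log2(q) - (1-p)*log2(1-q). -0.843*log2(0.201) = 1.951320; -0.157*log2(0.799) = 0.050826. H(P,Q) = 1.951320 + 0.050826 = 2.0021

2.0021 bits


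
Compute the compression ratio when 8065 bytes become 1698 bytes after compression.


Ratio = original / compressed = 8065 / 1698 = 4.7497

4.7497


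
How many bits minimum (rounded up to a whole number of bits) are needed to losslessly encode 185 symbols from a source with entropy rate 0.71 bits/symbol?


Minimum bits >= n * H = 185 * 0.71 = 131.35, rounded up to a whole number of bits = 132

132 bits


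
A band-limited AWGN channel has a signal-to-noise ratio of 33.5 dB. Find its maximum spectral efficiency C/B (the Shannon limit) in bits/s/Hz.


SNR_linear = 10^(33.5/10) = 2238.7211; C/B = log2(1 + SNR_linear) = log2(1 + 2238.7211) = 11.1291

11.1291 bits/s/Hz


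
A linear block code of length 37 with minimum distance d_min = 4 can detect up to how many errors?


Detection capability = d_min - 1 = 4 - 1 = 3

3 errors


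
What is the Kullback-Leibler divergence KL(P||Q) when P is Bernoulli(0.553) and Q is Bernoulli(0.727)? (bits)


KL = p*log2(p/q) + (1-p)*log2((1-p)/(1-q)) = 0.553*log2(0.553/0.727) + 0.447*log2(0.447/0.273) = 0.0997

0.0997 bits


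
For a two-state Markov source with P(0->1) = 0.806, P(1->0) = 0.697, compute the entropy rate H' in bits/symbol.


Stationary distribution: pi_0 = p10/(p01+p10) = 0.4637, pi_1 = 0.5363. Entropy rate H' = pi_0*H(p01) + pi_1*H(p10) = 0.4637*0.7098 + 0.5363*0.8849 = 0.8037

0.8037 bits/symbol


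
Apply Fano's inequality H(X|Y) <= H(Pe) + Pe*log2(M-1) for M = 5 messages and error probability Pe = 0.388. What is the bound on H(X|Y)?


H(Pe) = -Pe*log2(Pe) - (1-Pe)*log2(1-Pe) = -0.388*log2(0.388) - 0.612*log2(0.612) = 0.529958 + 0.433539 = 0.9635. Pe*log2(M-1) = 0.388*log2(4) = 0.776000. Bound = H(Pe) + Pe*log2(M-1) = 0.529958 + 0.433539 + 0.776000 = 1.7395

1.7395 bits


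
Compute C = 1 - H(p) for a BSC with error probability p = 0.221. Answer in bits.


H(p) = -p*log2(p) - (1-p)*log2(1-p) = -0.221*log2(0.221) - 0.779*log2(0.779) = 0.481312 + 0.280677 = 0.762. C = 1 - H(p) = 1 - 0.762 = 0.238

0.238 bits


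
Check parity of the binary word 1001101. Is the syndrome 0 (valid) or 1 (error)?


Syndrome = XOR of all bits = 1 XOR 0 XOR 0 XOR 1 XOR 1 XOR 0 XOR 1 = 0

0


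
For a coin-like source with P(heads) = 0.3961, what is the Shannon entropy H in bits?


H = -p*log2(p) - (1-p)*log2(1-p). -0.3961*log2(0.3961) = 0.529215; -0.6039*log2(0.6039) = 0.439409. H = 0.529215 + 0.439409 = 0.9686

0.9686 bits


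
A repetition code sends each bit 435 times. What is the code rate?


Rate = k/n = 1/435

1/435


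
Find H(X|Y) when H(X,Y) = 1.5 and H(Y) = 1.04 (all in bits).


H(X|Y) = H(X,Y) - H(Y) = 1.5 - 1.04 = 0.46

0.46 bits


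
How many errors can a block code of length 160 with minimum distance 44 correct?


Correction capability = floor((d-1)/2) = floor((44-1)/2) = 21

21 errors


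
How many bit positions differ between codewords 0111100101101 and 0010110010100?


Count differing positions: . ^ . ^ . ^ . ^ ^ ^ . . ^ = 7 differences

7


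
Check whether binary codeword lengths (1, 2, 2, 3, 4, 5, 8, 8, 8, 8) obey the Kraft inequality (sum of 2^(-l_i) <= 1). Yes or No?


Kraft sum = sum(2^(-l_i)) = 1.2344, need <= 1. Result: violated (a binary prefix-free code with these lengths cannot exist)

No


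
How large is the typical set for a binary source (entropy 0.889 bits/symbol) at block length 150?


log2|A_typical| = nH = 150 * 0.889 = 133.35, so |A_typical| ~ 2^133.35 = 1.388e+40

1.388e+40


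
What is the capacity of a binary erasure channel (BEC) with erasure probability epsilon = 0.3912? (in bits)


C = 1 - epsilon = 1 - 0.3912 = 0.6088

0.6088 bits


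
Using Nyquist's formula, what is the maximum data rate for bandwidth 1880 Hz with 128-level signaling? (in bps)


Rate = 2 * B * log2(M) = 2 * 1880 * 7.0 = 26320.0

26320.0 bps


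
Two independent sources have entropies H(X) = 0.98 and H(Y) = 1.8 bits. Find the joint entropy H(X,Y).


For independent variables, H(X,Y) = H(X) + H(Y) = 0.98 + 1.8 = 2.78

2.78 bits


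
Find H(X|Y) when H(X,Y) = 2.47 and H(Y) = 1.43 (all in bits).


H(X|Y) = H(X,Y) - H(Y) = 2.47 - 1.43 = 1.04

1.04 bits


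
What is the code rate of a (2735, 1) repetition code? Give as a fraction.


Rate = k/n = 1/2735

1/2735


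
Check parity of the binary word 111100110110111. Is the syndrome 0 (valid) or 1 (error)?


Syndrome = XOR of all bits = 1 XOR 1 XOR 1 XOR 1 XOR 0 XOR 0 XOR 1 XOR 1 XOR 0 XOR 1 XOR 1 XOR 0 XOR 1 XOR 1 XOR 1 = 1

1


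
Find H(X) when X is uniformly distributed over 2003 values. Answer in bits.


H = log2(n) = log2(2003) = 10.9679

10.9679 bits


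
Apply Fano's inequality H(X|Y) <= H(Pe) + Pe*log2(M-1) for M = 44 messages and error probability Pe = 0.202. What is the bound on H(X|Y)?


H(Pe) = -Pe*log2(Pe) - (1-Pe)*log2(1-Pe) = -0.202*log2(0.202) - 0.798*log2(0.798) = 0.466130 + 0.259780 = 0.7259. Pe*log2(M-1) = 0.202*log2(43) = 1.096105. Bound = H(Pe) + Pe*log2(M-1) = 0.466130 + 0.259780 + 1.096105 = 1.822

1.822 bits


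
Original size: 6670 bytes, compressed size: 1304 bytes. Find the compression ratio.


Ratio = original / compressed = 6670 / 1304 = 5.115

5.115


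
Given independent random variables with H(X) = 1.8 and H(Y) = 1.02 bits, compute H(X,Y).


For independent variables, H(X,Y) = H(X) + H(Y) = 1.8 + 1.02 = 2.82

2.82 bits


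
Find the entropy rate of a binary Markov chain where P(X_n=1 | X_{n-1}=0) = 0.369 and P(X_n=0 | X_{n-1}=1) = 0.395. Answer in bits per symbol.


Stationary distribution: pi_0 = p10/(p01+p10) = 0.517, pi_1 = 0.483. Entropy rate H' = pi_0*H(p01) + pi_1*H(p10) = 0.517*0.9499 + 0.483*0.968 = 0.9586

0.9586 bits/symbol


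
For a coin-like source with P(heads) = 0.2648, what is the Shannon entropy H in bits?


H = -p*log2(p) - (1-p)*log2(1-p). -0.2648*log2(0.2648) = 0.507628; -0.7352*log2(0.7352) = 0.326275. H = 0.507628 + 0.326275 = 0.8339

0.8339 bits


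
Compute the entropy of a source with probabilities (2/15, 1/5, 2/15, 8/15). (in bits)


H = -sum(p_i * log2(p_i)). Terms: -(2/15)*log2(2/15) = 0.387585; -(1/5)*log2(1/5) = 0.464386; -(2/15)*log2(2/15) = 0.387585; -(8/15)*log2(8/15) = 0.483675. H = 0.387585 + 0.464386 + 0.387585 + 0.483675 = 1.7232

1.7232 bits


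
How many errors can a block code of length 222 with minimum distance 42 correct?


Correction capability = floor((d-1)/2) = floor((42-1)/2) = 20

20 errors


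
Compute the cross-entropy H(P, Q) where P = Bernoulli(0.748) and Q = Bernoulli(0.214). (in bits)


H(P,Q) = -p*log2(q) - (1-p)*log2(1-q). -0.748*log2(0.214) = 1.663789; -0.252*log2(0.786) = 0.087544. H(P,Q) = 1.663789 + 0.087544 = 1.7513

1.7513 bits


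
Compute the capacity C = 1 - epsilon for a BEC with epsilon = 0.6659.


C = 1 - epsilon = 1 - 0.6659 = 0.3341

0.3341 bits


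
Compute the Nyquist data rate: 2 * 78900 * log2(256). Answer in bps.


Rate = 2 * B * log2(M) = 2 * 78900 * 8.0 = 1262400.0

1262400.0 bps


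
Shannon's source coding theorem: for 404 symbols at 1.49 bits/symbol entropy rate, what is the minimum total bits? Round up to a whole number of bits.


Minimum bits >= n * H = 404 * 1.49 = 601.96, rounded up to a whole number of bits = 602

602 bits


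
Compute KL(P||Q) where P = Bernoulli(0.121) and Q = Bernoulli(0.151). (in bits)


KL = p*log2(p/q) + (1-p)*log2((1-p)/(1-q)) = 0.121*log2(0.121/0.151) + 0.879*log2(0.879/0.849) = 0.0054

0.0054 bits


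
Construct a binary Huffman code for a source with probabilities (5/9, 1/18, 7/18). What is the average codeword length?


Huffman construction (repeatedly merge the two least-probable nodes; each merge adds 1 bit to every symbol beneath it): 1/18 + 7/18 = 4/9; 4/9 + 5/9 = 1. Resulting codeword lengths (in the order the probabilities were given): (1, 2, 2). L_avg = sum(p_i * l_i) = 5/9*1 + 1/18*2 + 7/18*2 = 13/9 = 1.4444

1.4444 bits


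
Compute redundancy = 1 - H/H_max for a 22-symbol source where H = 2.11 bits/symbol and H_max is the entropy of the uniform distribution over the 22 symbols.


H_max = log2(K) = log2(22) = 4.4594 bits/symbol. Redundancy = 1 - H/H_max = 1 - 2.11/4.4594 = 1 - 0.4732 = 0.5268

0.5268


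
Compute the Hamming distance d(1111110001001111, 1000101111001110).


Count differing positions: . ^ ^ ^ . ^ ^ ^ ^ . . . . . . ^ = 8 differences

8


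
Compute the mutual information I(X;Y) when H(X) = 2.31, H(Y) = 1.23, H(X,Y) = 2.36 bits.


I(X;Y) = H(X) + H(Y) - H(X,Y) = 2.31 + 1.23 - 2.36 = 1.18

1.18 bits


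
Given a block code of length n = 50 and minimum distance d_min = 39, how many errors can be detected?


Detection capability = d_min - 1 = 39 - 1 = 38

38 errors
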